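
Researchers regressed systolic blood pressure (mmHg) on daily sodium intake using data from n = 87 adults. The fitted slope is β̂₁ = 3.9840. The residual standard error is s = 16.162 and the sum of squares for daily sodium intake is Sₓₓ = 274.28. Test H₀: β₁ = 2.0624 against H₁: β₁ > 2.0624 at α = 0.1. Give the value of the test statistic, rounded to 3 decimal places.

t = 1.969

SE(β̂₁) = s/√Sₓₓ = 16.162/√274.28 = 0.975884.
t = (3.9840 − 2.0624) / 0.975884 = 1.969.
df = n − 2 = 85.
One-sided p ≈ 0.0261, which is < 0.1, so reject H₀.
There is evidence that the true slope on daily sodium intake exceeds 2.0624 mmHg per unit.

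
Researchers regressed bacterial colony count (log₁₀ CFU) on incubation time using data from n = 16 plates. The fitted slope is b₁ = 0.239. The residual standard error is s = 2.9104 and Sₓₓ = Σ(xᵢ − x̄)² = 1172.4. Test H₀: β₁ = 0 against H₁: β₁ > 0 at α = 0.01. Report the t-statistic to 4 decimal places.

SE(b₁) = s/√Sₓₓ = 2.9104/√1172.4 = 0.0849992.
t = 0.239 / 0.0849992 = 2.8118.
df = n − 2 = 14.
One-sided p ≈ 0.0069, which is < 0.01, so reject H₀.
There is evidence that the true slope on incubation time is positive.

t = 2.8118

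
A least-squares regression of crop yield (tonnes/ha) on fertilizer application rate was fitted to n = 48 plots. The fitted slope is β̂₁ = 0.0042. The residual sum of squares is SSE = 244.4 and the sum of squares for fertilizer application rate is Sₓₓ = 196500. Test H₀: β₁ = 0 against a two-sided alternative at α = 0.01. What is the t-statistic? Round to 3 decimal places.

t = 0.808

MSE = SSE/(n − 2) = 244.4/46 = 5.31304.
SE(β̂₁) = √(MSE/Sₓₓ) = √(5.31304/196500) = 0.00519985.
t = 0.0042 / 0.00519985 = 0.808.
df = n − 2 = 46.
Two-sided p ≈ 0.4234, which is ≥ 0.01, so fail to reject H₀.
The data do not give significant evidence of an association between fertilizer application rate and crop yield.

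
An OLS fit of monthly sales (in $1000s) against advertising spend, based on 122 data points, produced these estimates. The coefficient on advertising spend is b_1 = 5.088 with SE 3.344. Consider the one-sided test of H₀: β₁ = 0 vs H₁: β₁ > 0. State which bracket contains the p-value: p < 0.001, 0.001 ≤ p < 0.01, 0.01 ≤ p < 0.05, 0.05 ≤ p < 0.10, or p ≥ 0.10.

t = 5.088 / 3.344 = 1.522.
df = n − 2 = 122 − 2 = 120.
One-sided p = P(T_{120} > t) ≈ 0.0654.
So 0.05 ≤ p < 0.10.

0.05 ≤ p < 0.10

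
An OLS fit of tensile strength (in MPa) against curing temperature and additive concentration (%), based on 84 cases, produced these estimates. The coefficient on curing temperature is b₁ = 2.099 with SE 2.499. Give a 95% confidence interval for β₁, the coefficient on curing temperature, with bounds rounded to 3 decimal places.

(-2.873, 7.071)

df = n − k − 1 = 84 − 2 − 1 = 81.
t* = t_{0.025, 81} = 1.989686.
Margin = t* × SE = 1.989686 × 2.499 = 4.97223.
CI: 2.099 ± 4.97223 → (-2.873, 7.071).
With 95% confidence, each one-unit increase in curing temperature is associated with a change of between -2.873 and 7.071 MPa in tensile strength, holding the other predictors fixed.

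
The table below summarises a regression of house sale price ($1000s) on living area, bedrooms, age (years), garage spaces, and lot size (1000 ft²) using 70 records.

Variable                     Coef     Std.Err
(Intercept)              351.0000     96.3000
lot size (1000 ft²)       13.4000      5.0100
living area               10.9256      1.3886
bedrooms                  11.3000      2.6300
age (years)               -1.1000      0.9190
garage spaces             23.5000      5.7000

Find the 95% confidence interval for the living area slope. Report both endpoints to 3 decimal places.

Read off: b = 10.9256, SE = 1.3886 for living area.
df = n − k − 1 = 70 − 5 − 1 = 64.
t* = t_{0.025, 64} = 1.99773.
Margin = t* × SE = 1.99773 × 1.3886 = 2.77405.
CI: 10.9256 ± 2.77405 → (8.152, 13.700).

(8.152, 13.700)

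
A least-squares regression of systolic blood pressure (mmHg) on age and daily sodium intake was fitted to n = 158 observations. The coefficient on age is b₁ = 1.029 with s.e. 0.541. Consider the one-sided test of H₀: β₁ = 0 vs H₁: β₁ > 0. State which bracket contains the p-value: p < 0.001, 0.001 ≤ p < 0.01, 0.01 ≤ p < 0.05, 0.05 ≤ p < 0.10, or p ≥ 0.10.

t = 1.029 / 0.541 = 1.902.
df = n − k − 1 = 158 − 2 − 1 = 155.
One-sided p = P(T_{155} > t) ≈ 0.0295.
So 0.01 ≤ p < 0.05.

0.01 ≤ p < 0.05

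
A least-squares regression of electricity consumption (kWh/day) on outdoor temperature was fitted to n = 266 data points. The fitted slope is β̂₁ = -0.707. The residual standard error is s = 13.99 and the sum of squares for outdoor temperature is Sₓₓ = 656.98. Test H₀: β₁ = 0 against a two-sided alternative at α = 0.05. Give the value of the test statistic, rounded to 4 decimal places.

SE(β̂₁) = s/√Sₓₓ = 13.99/√656.98 = 0.54581.
t = -0.707 / 0.54581 = -1.2953.
df = n − 2 = 264.
Two-sided p ≈ 0.1963, which is ≥ 0.05, so fail to reject H₀.
The data do not give significant evidence of an association between outdoor temperature and electricity consumption.

t = -1.2953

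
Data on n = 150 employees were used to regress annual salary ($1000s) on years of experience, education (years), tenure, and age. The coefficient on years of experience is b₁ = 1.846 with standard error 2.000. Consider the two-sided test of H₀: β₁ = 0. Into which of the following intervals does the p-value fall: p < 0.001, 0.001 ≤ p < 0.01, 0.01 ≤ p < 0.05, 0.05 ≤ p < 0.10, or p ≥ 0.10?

p ≥ 0.10

t = 1.846 / 2.000 = 0.923.
df = n − k − 1 = 150 − 4 − 1 = 145.
Two-sided p = 2·P(T_{145} > |t|) ≈ 0.3575.
So p ≥ 0.10.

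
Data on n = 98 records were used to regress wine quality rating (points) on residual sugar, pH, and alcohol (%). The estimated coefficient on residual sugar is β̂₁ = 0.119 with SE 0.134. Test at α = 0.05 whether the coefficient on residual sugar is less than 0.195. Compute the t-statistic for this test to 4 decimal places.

t = -0.5672

H₀: β₁ = 0.195 vs H₁: β₁ < 0.195.
t = (β̂₁ − β₁⁰)/SE = (0.119 − 0.195) / 0.134 = -0.5672.
df = n − k − 1 = 98 − 3 − 1 = 94.
One-sided p ≈ 0.2860, which is ≥ 0.05, so fail to reject H₀.
The data do not give significant evidence that the true slope on residual sugar is below 0.195 points per unit, holding the other predictors fixed.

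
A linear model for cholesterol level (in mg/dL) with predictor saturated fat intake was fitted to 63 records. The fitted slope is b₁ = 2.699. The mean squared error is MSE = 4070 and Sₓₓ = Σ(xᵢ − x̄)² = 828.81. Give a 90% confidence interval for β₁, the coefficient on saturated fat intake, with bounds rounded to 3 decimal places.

(-1.002, 6.400)

SE(b₁) = √(MSE/Sₓₓ) = √(4070/828.81) = 2.216.
df = n − 2 = 61.
t* = t_{0.05, 61} = 1.670219.
Margin = t* × SE = 1.670219 × 2.216 = 3.70121.
CI: 2.699 ± 3.70121 → (-1.002, 6.400).
With 90% confidence, each one-unit increase in saturated fat intake is associated with a change of between -1.002 and 6.400 mg/dL in cholesterol level.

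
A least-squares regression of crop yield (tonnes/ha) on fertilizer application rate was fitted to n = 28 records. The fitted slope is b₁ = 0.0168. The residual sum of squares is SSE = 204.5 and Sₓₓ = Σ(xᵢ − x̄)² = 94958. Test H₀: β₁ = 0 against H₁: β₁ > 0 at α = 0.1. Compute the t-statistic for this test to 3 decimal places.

MSE = SSE/(n − 2) = 204.5/26 = 7.86538.
SE(b₁) = √(MSE/Sₓₓ) = √(7.86538/94958) = 0.00910111.
t = 0.0168 / 0.00910111 = 1.846.
df = n − 2 = 26.
One-sided p ≈ 0.0382, which is < 0.1, so reject H₀.
There is evidence that the true slope on fertilizer application rate is positive.

t = 1.846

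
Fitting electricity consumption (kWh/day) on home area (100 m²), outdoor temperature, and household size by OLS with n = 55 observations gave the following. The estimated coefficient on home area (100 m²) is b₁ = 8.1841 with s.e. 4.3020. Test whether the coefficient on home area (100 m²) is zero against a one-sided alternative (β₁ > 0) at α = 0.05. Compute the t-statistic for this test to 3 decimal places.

t = 1.902

H₀: β₁ = 0 vs H₁: β₁ > 0.
t = (b₁ − β₁⁰)/SE = 8.1841 / 4.3020 = 1.902.
df = n − k − 1 = 55 − 3 − 1 = 51.
One-sided p ≈ 0.0314, which is < 0.05, so reject H₀.
There is evidence that the true slope on home area (100 m²) is positive, holding the other predictors fixed.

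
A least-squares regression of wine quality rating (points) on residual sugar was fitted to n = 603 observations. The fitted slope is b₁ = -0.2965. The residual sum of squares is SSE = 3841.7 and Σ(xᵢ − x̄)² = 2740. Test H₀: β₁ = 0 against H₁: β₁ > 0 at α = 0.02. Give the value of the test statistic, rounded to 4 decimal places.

MSE = SSE/(n − 2) = 3841.7/601 = 6.39218.
SE(b₁) = √(MSE/Sₓₓ) = √(6.39218/2740) = 0.0483002.
t = -0.2965 / 0.0483002 = -6.1387.
df = n − 2 = 601.
One-sided p ≈ 1.0000, which is ≥ 0.02, so fail to reject H₀.
The data do not give significant evidence that the true slope on residual sugar is positive.

t = -6.1387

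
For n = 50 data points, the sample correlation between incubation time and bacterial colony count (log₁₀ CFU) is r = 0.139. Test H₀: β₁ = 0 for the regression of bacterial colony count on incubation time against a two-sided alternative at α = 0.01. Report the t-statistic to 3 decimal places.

t = 0.972

t = r·√(n − 2)/√(1 − r²) = 0.139·√48/√0.980679 = 0.972.
df = n − 2 = 48.
Two-sided p ≈ 0.3357, which is ≥ 0.01, so fail to reject H₀.
The data do not give significant evidence of a linear association between incubation time and bacterial colony count.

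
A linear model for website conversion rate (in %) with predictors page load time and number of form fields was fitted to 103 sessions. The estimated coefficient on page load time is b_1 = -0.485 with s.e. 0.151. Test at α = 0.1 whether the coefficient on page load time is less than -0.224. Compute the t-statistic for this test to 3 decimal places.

t = -1.728

H₀: β₁ = -0.224 vs H₁: β₁ < -0.224.
t = (b_1 − β₁⁰)/SE = (-0.485 − (-0.224)) / 0.151 = -1.728.
df = n − k − 1 = 103 − 2 − 1 = 100.
One-sided p ≈ 0.0435, which is < 0.1, so reject H₀.
There is evidence that the true slope on page load time is below -0.224 % per unit, holding the other predictors fixed.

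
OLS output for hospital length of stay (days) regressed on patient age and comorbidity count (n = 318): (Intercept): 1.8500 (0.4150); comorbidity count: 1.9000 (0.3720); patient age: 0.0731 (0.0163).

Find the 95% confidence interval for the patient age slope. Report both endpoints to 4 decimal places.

Read off: b = 0.0731, SE = 0.0163 for patient age.
df = n − k − 1 = 318 − 2 − 1 = 315.
t* = t_{0.025, 315} = 1.967524.
Margin = t* × SE = 1.967524 × 0.0163 = 0.032071.
CI: 0.0731 ± 0.032071 → (0.0410, 0.1052).

(0.0410, 0.1052)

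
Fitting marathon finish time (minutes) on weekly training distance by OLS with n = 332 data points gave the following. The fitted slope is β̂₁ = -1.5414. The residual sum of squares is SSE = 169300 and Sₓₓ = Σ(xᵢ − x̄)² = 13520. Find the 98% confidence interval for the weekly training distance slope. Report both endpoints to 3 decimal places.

(-1.997, -1.086)

MSE = SSE/(n − 2) = 169300/330 = 513.03.
SE(β̂₁) = √(MSE/Sₓₓ) = √(513.03/13520) = 0.194797.
df = n − 2 = 330.
t* = t_{0.01, 330} = 2.337701.
Margin = t* × SE = 2.337701 × 0.194797 = 0.45538.
CI: -1.5414 ± 0.45538 → (-1.997, -1.086).
With 98% confidence, each one-unit increase in weekly training distance is associated with a change of between -1.997 and -1.086 minutes in marathon finish time.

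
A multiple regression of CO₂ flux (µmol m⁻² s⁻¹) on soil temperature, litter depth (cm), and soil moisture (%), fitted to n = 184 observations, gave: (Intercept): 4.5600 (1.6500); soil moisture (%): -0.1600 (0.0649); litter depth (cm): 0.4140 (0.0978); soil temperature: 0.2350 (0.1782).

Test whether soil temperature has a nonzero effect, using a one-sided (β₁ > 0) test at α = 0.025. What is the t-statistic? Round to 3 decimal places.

t = 1.319

Read off: b = 0.2350, SE = 0.1782 for soil temperature.
H₀: β₁ = 0 vs H₁: β₁ > 0.
t = 0.2350 / 0.1782 = 1.319.
df = n − k − 1 = 184 − 3 − 1 = 180.
One-sided p ≈ 0.0945, which is ≥ 0.025, so fail to reject H₀.
The data do not give significant evidence that the true slope on soil temperature is positive, holding the other predictors fixed.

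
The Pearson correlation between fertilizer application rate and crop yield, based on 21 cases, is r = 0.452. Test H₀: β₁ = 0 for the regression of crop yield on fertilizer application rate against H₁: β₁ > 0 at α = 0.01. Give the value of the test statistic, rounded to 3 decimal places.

t = 2.209

t = r·√(n − 2)/√(1 − r²) = 0.452·√19/√0.795696 = 2.209.
df = n − 2 = 19.
One-sided p ≈ 0.0198, which is ≥ 0.01, so fail to reject H₀.
The data do not give significant evidence of a linear association between fertilizer application rate and crop yield.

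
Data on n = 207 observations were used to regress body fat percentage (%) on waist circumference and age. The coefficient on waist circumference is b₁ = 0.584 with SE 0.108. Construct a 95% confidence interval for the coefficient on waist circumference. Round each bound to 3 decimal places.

df = n − k − 1 = 207 − 2 − 1 = 204.
t* = t_{0.025, 204} = 1.971661.
Margin = t* × SE = 1.971661 × 0.108 = 0.21294.
CI: 0.584 ± 0.21294 → (0.371, 0.797).
With 95% confidence, each one-unit increase in waist circumference is associated with a change of between 0.371 and 0.797 % in body fat percentage, holding the other predictors fixed.

(0.371, 0.797)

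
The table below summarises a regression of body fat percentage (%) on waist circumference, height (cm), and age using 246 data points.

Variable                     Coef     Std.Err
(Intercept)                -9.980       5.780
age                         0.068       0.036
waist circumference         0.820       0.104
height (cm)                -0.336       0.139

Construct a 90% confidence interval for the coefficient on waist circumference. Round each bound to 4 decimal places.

Read off: b = 0.820, SE = 0.104 for waist circumference.
df = n − k − 1 = 246 − 3 − 1 = 242.
t* = t_{0.05, 242} = 1.651175.
Margin = t* × SE = 1.651175 × 0.104 = 0.171722.
CI: 0.820 ± 0.171722 → (0.6483, 0.9917).

(0.6483, 0.9917)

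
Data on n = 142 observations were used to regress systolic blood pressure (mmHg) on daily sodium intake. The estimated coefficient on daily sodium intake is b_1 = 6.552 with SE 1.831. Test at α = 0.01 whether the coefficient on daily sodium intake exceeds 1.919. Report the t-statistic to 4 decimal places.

t = 2.5303

H₀: β₁ = 1.919 vs H₁: β₁ > 1.919.
t = (b_1 − β₁⁰)/SE = (6.552 − 1.919) / 1.831 = 2.5303.
df = n − 2 = 142 − 2 = 140.
One-sided p ≈ 0.0063, which is < 0.01, so reject H₀.
There is evidence that the true slope on daily sodium intake exceeds 1.919 mmHg per unit.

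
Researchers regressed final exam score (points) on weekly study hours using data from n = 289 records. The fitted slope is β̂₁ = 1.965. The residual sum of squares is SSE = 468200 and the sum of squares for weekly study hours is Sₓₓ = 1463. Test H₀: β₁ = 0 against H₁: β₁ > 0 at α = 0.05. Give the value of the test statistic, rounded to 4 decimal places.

MSE = SSE/(n − 2) = 468200/287 = 1631.36.
SE(β̂₁) = √(MSE/Sₓₓ) = √(1631.36/1463) = 1.05597.
t = 1.965 / 1.05597 = 1.8608.
df = n − 2 = 287.
One-sided p ≈ 0.0319, which is < 0.05, so reject H₀.
There is evidence that the true slope on weekly study hours is positive.

t = 1.8608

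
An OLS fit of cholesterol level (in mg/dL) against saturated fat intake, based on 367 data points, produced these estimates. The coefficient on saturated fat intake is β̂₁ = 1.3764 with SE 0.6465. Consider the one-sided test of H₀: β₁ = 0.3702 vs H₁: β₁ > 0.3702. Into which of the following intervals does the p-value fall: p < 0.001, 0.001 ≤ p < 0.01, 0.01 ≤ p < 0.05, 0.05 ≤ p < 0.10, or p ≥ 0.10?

t = (1.3764 − 0.3702) / 0.6465 = 1.556.
df = n − 2 = 367 − 2 = 365.
One-sided p = P(T_{365} > t) ≈ 0.0602.
So 0.05 ≤ p < 0.10.

0.05 ≤ p < 0.10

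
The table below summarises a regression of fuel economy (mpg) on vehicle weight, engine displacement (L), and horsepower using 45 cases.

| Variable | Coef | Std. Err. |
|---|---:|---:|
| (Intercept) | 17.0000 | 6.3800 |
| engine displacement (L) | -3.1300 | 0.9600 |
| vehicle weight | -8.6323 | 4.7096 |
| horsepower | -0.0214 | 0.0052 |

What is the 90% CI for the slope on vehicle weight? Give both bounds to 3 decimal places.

Read off: b = -8.6323, SE = 4.7096 for vehicle weight.
df = n − k − 1 = 45 − 3 − 1 = 41.
t* = t_{0.05, 41} = 1.682878.
Margin = t* × SE = 1.682878 × 4.7096 = 7.92568.
CI: -8.6323 ± 7.92568 → (-16.558, -0.707).

(-16.558, -0.707)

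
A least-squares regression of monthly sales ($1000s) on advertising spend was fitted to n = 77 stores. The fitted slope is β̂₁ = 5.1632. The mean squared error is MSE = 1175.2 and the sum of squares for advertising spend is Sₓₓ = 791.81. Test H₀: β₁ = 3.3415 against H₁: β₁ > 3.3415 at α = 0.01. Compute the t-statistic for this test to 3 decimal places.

t = 1.495

SE(β̂₁) = √(MSE/Sₓₓ) = √(1175.2/791.81) = 1.21828.
t = (5.1632 − 3.3415) / 1.21828 = 1.495.
df = n − 2 = 75.
One-sided p ≈ 0.0695, which is ≥ 0.01, so fail to reject H₀.
The data do not give significant evidence that the true slope on advertising spend exceeds 3.3415 $1000s per unit.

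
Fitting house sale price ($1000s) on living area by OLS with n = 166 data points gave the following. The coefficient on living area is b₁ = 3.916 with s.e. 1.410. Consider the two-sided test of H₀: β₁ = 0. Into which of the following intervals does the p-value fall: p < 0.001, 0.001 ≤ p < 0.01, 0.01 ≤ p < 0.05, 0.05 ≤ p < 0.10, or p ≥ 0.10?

t = 3.916 / 1.410 = 2.777.
df = n − 2 = 166 − 2 = 164.
Two-sided p = 2·P(T_{164} > |t|) ≈ 0.0061.
So 0.001 ≤ p < 0.01.

0.001 ≤ p < 0.01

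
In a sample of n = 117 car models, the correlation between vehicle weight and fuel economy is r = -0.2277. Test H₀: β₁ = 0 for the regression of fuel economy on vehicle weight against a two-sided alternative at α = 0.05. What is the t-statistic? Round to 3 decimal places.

t = r·√(n − 2)/√(1 − r²) = -0.2277·√115/√0.948153 = -2.508.
df = n − 2 = 115.
Two-sided p ≈ 0.0135, which is < 0.05, so reject H₀.
There is evidence of a linear association between vehicle weight and fuel economy.

t = -2.508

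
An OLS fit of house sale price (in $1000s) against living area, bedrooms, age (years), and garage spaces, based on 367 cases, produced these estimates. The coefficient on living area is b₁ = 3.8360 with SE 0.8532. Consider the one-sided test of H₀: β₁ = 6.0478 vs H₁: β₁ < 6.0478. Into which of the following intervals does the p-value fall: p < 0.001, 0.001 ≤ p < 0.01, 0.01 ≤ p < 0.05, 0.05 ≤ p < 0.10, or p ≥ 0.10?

t = (3.8360 − 6.0478) / 0.8532 = -2.592.
df = n − k − 1 = 367 − 4 − 1 = 362.
One-sided p = P(T_{362} < t) ≈ 0.0050.
So 0.001 ≤ p < 0.01.

0.001 ≤ p < 0.01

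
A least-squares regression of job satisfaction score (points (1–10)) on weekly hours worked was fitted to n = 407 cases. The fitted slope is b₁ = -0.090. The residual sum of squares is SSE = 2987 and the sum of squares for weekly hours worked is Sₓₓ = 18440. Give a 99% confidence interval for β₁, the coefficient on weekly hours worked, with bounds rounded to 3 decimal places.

(-0.142, -0.038)

MSE = SSE/(n − 2) = 2987/405 = 7.37531.
SE(b₁) = √(MSE/Sₓₓ) = √(7.37531/18440) = 0.0199991.
df = n − 2 = 405.
t* = t_{0.005, 405} = 2.588023.
Margin = t* × SE = 2.588023 × 0.0199991 = 0.05176.
CI: -0.090 ± 0.05176 → (-0.142, -0.038).
With 99% confidence, each one-unit increase in weekly hours worked is associated with a change of between -0.142 and -0.038 points (1–10) in job satisfaction score.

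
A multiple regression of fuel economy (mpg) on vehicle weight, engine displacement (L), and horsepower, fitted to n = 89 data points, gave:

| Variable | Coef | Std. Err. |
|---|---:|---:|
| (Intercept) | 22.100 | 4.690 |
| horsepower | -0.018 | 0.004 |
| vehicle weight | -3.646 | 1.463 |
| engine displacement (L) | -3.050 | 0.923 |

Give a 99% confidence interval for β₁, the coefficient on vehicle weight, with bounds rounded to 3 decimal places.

(-7.501, 0.209)

Read off: b = -3.646, SE = 1.463 for vehicle weight.
df = n − k − 1 = 89 − 3 − 1 = 85.
t* = t_{0.005, 85} = 2.634914.
Margin = t* × SE = 2.634914 × 1.463 = 3.85488.
CI: -3.646 ± 3.85488 → (-7.501, 0.209).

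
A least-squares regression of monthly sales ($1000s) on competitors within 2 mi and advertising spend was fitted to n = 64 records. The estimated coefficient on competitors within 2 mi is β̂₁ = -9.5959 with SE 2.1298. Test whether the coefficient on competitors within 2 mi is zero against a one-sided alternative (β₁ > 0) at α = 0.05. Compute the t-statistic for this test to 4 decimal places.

H₀: β₁ = 0 vs H₁: β₁ > 0.
t = (β̂₁ − β₁⁰)/SE = -9.5959 / 2.1298 = -4.5055.
df = n − k − 1 = 64 − 2 − 1 = 61.
One-sided p ≈ 1.0000, which is ≥ 0.05, so fail to reject H₀.
The data do not give significant evidence that the true slope on competitors within 2 mi is positive, holding the other predictors fixed.

t = -4.5055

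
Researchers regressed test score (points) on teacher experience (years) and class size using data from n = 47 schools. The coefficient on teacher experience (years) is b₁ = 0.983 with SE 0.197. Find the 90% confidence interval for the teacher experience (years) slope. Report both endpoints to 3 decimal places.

(0.652, 1.314)

df = n − k − 1 = 47 − 2 − 1 = 44.
t* = t_{0.05, 44} = 1.68023.
Margin = t* × SE = 1.68023 × 0.197 = 0.33101.
CI: 0.983 ± 0.33101 → (0.652, 1.314).
With 90% confidence, each one-unit increase in teacher experience (years) is associated with a change of between 0.652 and 1.314 points in test score, holding the other predictors fixed.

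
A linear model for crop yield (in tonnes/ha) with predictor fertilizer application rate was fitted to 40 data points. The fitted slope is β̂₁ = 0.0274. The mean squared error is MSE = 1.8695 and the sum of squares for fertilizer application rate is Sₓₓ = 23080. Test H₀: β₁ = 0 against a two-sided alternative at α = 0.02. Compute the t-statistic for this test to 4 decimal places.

t = 3.0444

SE(β̂₁) = √(MSE/Sₓₓ) = √(1.8695/23080) = 0.00900005.
t = 0.0274 / 0.00900005 = 3.0444.
df = n − 2 = 38.
Two-sided p ≈ 0.0042, which is < 0.02, so reject H₀.
There is evidence that fertilizer application rate is associated with crop yield.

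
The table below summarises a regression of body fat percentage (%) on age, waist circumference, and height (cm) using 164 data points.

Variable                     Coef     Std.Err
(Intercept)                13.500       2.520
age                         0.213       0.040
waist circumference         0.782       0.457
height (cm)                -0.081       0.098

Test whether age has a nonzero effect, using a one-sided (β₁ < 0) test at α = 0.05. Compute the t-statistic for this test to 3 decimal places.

t = 5.325

Read off: b = 0.213, SE = 0.040 for age.
H₀: β₁ = 0 vs H₁: β₁ < 0.
t = 0.213 / 0.040 = 5.325.
df = n − k − 1 = 164 − 3 − 1 = 160.
One-sided p ≈ 1.0000, which is ≥ 0.05, so fail to reject H₀.
The data do not give significant evidence that the true slope on age is negative, holding the other predictors fixed.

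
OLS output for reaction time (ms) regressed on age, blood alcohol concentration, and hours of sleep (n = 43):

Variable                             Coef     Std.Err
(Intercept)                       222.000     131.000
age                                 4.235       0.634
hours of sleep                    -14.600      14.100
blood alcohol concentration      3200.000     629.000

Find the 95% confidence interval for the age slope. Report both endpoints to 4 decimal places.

Read off: b = 4.235, SE = 0.634 for age.
df = n − k − 1 = 43 − 3 − 1 = 39.
t* = t_{0.025, 39} = 2.022691.
Margin = t* × SE = 2.022691 × 0.634 = 1.282386.
CI: 4.235 ± 1.282386 → (2.9526, 5.5174).

(2.9526, 5.5174)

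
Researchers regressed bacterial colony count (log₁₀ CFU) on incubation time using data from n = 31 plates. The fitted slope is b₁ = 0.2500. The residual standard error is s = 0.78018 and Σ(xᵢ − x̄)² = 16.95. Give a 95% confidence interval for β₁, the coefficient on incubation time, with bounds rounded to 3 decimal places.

SE(b₁) = s/√Sₓₓ = 0.78018/√16.95 = 0.1895.
df = n − 2 = 29.
t* = t_{0.025, 29} = 2.04523.
Margin = t* × SE = 2.04523 × 0.1895 = 0.38757.
CI: 0.2500 ± 0.38757 → (-0.138, 0.638).
With 95% confidence, each one-unit increase in incubation time is associated with a change of between -0.138 and 0.638 log₁₀ CFU in bacterial colony count.

(-0.138, 0.638)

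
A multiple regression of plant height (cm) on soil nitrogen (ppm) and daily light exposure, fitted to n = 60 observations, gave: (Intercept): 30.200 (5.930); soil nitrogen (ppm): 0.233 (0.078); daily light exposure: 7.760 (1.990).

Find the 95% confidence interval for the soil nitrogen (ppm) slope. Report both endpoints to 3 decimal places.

Read off: b = 0.233, SE = 0.078 for soil nitrogen (ppm).
df = n − k − 1 = 60 − 2 − 1 = 57.
t* = t_{0.025, 57} = 2.002465.
Margin = t* × SE = 2.002465 × 0.078 = 0.15619.
CI: 0.233 ± 0.15619 → (0.077, 0.389).

(0.077, 0.389)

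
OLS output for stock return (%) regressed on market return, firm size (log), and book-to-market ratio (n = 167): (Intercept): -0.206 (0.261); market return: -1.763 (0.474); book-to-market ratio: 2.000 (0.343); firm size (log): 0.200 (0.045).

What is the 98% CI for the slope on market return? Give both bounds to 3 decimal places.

(-2.877, -0.649)

Read off: b = -1.763, SE = 0.474 for market return.
df = n − k − 1 = 167 − 3 − 1 = 163.
t* = t_{0.01, 163} = 2.349442.
Margin = t* × SE = 2.349442 × 0.474 = 1.11364.
CI: -1.763 ± 1.11364 → (-2.877, -0.649).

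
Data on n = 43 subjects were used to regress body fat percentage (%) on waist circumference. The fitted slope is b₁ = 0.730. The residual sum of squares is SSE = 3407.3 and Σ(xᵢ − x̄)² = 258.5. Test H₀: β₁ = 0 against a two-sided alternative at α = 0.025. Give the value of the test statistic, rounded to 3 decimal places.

t = 1.287

MSE = SSE/(n − 2) = 3407.3/41 = 83.1049.
SE(b₁) = √(MSE/Sₓₓ) = √(83.1049/258.5) = 0.567.
t = 0.730 / 0.567 = 1.287.
df = n − 2 = 41.
Two-sided p ≈ 0.2051, which is ≥ 0.025, so fail to reject H₀.
The data do not give significant evidence of an association between waist circumference and body fat percentage.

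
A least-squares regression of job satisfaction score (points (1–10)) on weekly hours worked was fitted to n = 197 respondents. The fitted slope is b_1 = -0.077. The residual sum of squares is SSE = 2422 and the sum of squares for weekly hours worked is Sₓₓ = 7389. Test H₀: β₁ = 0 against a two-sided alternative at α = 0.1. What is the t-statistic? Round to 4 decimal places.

MSE = SSE/(n − 2) = 2422/195 = 12.4205.
SE(b_1) = √(MSE/Sₓₓ) = √(12.4205/7389) = 0.0409993.
t = -0.077 / 0.0409993 = -1.8781.
df = n − 2 = 195.
Two-sided p ≈ 0.0619, which is < 0.1, so reject H₀.
There is evidence that weekly hours worked is associated with job satisfaction score.

t = -1.8781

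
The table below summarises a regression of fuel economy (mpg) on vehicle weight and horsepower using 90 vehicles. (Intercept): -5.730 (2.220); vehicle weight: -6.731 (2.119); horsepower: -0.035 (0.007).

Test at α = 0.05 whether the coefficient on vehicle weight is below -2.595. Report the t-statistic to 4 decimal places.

t = -1.9519

Read off: b = -6.731, SE = 2.119 for vehicle weight.
H₀: β₁ = -2.595 vs H₁: β₁ < -2.595.
t = (-6.731 − (-2.595)) / 2.119 = -1.9519.
df = n − k − 1 = 90 − 2 − 1 = 87.
One-sided p ≈ 0.0271, which is < 0.05, so reject H₀.
There is evidence that the true slope on vehicle weight is below -2.595 mpg per unit, holding the other predictors fixed.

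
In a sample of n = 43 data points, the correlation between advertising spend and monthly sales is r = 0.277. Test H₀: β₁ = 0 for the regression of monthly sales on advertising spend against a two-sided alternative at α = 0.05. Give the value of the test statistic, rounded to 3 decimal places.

t = 1.846

t = r·√(n − 2)/√(1 − r²) = 0.277·√41/√0.923271 = 1.846.
df = n − 2 = 41.
Two-sided p ≈ 0.0721, which is ≥ 0.05, so fail to reject H₀.
The data do not give significant evidence of a linear association between advertising spend and monthly sales.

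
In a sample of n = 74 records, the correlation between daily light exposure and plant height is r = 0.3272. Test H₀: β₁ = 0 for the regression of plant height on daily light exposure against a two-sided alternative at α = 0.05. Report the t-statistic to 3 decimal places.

t = 2.938

t = r·√(n − 2)/√(1 − r²) = 0.3272·√72/√0.89294 = 2.938.
df = n − 2 = 72.
Two-sided p ≈ 0.0044, which is < 0.05, so reject H₀.
There is evidence of a linear association between daily light exposure and plant height.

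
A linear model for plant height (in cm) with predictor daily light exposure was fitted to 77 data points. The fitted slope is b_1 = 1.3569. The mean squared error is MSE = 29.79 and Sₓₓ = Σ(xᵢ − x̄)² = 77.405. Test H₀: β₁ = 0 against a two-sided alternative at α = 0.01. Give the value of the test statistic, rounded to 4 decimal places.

t = 2.1872

SE(b_1) = √(MSE/Sₓₓ) = √(29.79/77.405) = 0.62037.
t = 1.3569 / 0.62037 = 2.1872.
df = n − 2 = 75.
Two-sided p ≈ 0.0318, which is ≥ 0.01, so fail to reject H₀.
The data do not give significant evidence of an association between daily light exposure and plant height.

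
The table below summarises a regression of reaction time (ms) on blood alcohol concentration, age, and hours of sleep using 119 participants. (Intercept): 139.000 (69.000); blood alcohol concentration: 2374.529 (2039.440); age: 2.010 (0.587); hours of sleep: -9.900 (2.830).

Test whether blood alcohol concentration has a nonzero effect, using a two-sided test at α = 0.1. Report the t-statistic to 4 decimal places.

t = 1.1643

Read off: b = 2374.529, SE = 2039.440 for blood alcohol concentration.
H₀: β₁ = 0 vs H₁: β₁ ≠ 0.
t = 2374.529 / 2039.440 = 1.1643.
df = n − k − 1 = 119 − 3 − 1 = 115.
Two-sided p ≈ 0.2467, which is ≥ 0.1, so fail to reject H₀.
The data do not give significant evidence of an association between blood alcohol concentration and reaction time, after adjusting for the other predictors.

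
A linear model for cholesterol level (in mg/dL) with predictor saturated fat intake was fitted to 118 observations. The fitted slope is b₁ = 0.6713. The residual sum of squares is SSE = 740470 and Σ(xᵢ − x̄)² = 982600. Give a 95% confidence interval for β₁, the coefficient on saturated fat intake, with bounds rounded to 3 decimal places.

MSE = SSE/(n − 2) = 740470/116 = 6383.36.
SE(b₁) = √(MSE/Sₓₓ) = √(6383.36/982600) = 0.0806002.
df = n − 2 = 116.
t* = t_{0.025, 116} = 1.980626.
Margin = t* × SE = 1.980626 × 0.0806002 = 0.15964.
CI: 0.6713 ± 0.15964 → (0.512, 0.831).
With 95% confidence, each one-unit increase in saturated fat intake is associated with a change of between 0.512 and 0.831 mg/dL in cholesterol level.

(0.512, 0.831)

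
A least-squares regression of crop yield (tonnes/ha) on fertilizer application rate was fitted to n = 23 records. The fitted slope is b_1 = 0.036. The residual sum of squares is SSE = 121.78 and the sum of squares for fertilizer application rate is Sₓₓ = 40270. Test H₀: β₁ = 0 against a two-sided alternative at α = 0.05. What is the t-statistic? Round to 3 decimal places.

MSE = SSE/(n − 2) = 121.78/21 = 5.79905.
SE(b_1) = √(MSE/Sₓₓ) = √(5.79905/40270) = 0.0120002.
t = 0.036 / 0.0120002 = 3.000.
df = n − 2 = 21.
Two-sided p ≈ 0.0068, which is < 0.05, so reject H₀.
There is evidence that fertilizer application rate is associated with crop yield.

t = 3.000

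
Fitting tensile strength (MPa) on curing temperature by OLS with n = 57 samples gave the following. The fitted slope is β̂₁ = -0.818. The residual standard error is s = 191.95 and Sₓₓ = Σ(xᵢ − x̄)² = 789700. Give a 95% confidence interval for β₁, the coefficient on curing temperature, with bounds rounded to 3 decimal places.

(-1.251, -0.385)

SE(β̂₁) = s/√Sₓₓ = 191.95/√789700 = 0.216002.
df = n − 2 = 55.
t* = t_{0.025, 55} = 2.004045.
Margin = t* × SE = 2.004045 × 0.216002 = 0.43288.
CI: -0.818 ± 0.43288 → (-1.251, -0.385).
With 95% confidence, each one-unit increase in curing temperature is associated with a change of between -1.251 and -0.385 MPa in tensile strength.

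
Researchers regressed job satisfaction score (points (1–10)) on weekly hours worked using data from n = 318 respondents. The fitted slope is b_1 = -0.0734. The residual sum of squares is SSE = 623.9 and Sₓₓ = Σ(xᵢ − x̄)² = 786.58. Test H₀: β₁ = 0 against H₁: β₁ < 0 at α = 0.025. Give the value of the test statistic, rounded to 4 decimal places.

MSE = SSE/(n − 2) = 623.9/316 = 1.97437.
SE(b_1) = √(MSE/Sₓₓ) = √(1.97437/786.58) = 0.0501006.
t = -0.0734 / 0.0501006 = -1.4651.
df = n − 2 = 316.
One-sided p ≈ 0.0720, which is ≥ 0.025, so fail to reject H₀.
The data do not give significant evidence that the true slope on weekly hours worked is negative.

t = -1.4651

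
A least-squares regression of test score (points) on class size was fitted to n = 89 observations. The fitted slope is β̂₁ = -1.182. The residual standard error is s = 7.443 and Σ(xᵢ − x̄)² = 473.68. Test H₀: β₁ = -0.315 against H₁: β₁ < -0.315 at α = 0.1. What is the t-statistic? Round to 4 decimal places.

SE(β̂₁) = s/√Sₓₓ = 7.443/√473.68 = 0.341984.
t = (-1.182 − (-0.315)) / 0.341984 = -2.5352.
df = n − 2 = 87.
One-sided p ≈ 0.0065, which is < 0.1, so reject H₀.
There is evidence that the true slope on class size is below -0.315 points per unit.

t = -2.5352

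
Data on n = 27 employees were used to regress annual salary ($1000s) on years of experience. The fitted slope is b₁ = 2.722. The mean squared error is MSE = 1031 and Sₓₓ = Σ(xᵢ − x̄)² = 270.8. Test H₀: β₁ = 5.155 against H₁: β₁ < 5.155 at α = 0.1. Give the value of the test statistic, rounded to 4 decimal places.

SE(b₁) = √(MSE/Sₓₓ) = √(1031/270.8) = 1.95121.
t = (2.722 − 5.155) / 1.95121 = -1.2469.
df = n − 2 = 25.
One-sided p ≈ 0.1120, which is ≥ 0.1, so fail to reject H₀.
The data do not give significant evidence that the true slope on years of experience is below 5.155 $1000s per unit.

t = -1.2469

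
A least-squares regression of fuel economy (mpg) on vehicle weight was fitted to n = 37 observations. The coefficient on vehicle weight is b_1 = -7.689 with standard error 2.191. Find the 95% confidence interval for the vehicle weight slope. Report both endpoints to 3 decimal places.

(-12.137, -3.241)

df = n − 2 = 37 − 2 = 35.
t* = t_{0.025, 35} = 2.030108.
Margin = t* × SE = 2.030108 × 2.191 = 4.44797.
CI: -7.689 ± 4.44797 → (-12.137, -3.241).
With 95% confidence, each one-unit increase in vehicle weight is associated with a change of between -12.137 and -3.241 mpg in fuel economy.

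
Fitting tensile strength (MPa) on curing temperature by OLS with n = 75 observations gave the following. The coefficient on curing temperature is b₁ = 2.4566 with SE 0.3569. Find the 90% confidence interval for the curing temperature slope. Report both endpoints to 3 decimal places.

df = n − 2 = 75 − 2 = 73.
t* = t_{0.05, 73} = 1.665996.
Margin = t* × SE = 1.665996 × 0.3569 = 0.59459.
CI: 2.4566 ± 0.59459 → (1.862, 3.051).
With 90% confidence, each one-unit increase in curing temperature is associated with a change of between 1.862 and 3.051 MPa in tensile strength.

(1.862, 3.051)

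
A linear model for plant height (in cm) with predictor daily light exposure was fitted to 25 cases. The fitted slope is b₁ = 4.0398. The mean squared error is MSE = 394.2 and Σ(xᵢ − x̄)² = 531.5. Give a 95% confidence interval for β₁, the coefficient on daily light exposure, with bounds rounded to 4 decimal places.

(2.2583, 5.8213)

SE(b₁) = √(MSE/Sₓₓ) = √(394.2/531.5) = 0.861205.
df = n − 2 = 23.
t* = t_{0.025, 23} = 2.068658.
Margin = t* × SE = 2.068658 × 0.861205 = 1.781539.
CI: 4.0398 ± 1.781539 → (2.2583, 5.8213).
With 95% confidence, each one-unit increase in daily light exposure is associated with a change of between 2.2583 and 5.8213 cm in plant height.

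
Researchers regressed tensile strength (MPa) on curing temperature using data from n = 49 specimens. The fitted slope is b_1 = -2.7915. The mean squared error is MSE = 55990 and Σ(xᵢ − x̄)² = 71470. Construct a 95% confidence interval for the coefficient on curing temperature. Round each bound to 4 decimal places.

(-4.5721, -1.0109)

SE(b_1) = √(MSE/Sₓₓ) = √(55990/71470) = 0.885102.
df = n − 2 = 47.
t* = t_{0.025, 47} = 2.011741.
Margin = t* × SE = 2.011741 × 0.885102 = 1.780596.
CI: -2.7915 ± 1.780596 → (-4.5721, -1.0109).
With 95% confidence, each one-unit increase in curing temperature is associated with a change of between -4.5721 and -1.0109 MPa in tensile strength.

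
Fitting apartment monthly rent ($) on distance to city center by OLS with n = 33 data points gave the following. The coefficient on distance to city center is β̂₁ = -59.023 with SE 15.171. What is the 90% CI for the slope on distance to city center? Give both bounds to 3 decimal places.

df = n − 2 = 33 − 2 = 31.
t* = t_{0.05, 31} = 1.695519.
Margin = t* × SE = 1.695519 × 15.171 = 25.72272.
CI: -59.023 ± 25.72272 → (-84.746, -33.300).
With 90% confidence, each one-unit increase in distance to city center is associated with a change of between -84.746 and -33.300 $ in apartment monthly rent.

(-84.746, -33.300)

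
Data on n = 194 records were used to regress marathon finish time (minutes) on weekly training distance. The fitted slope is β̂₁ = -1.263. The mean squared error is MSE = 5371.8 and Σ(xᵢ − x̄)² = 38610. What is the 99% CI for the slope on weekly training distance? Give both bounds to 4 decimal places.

SE(β̂₁) = √(MSE/Sₓₓ) = √(5371.8/38610) = 0.373001.
df = n − 2 = 192.
t* = t_{0.005, 192} = 2.601678.
Margin = t* × SE = 2.601678 × 0.373001 = 0.970428.
CI: -1.263 ± 0.970428 → (-2.2334, -0.2926).
With 99% confidence, each one-unit increase in weekly training distance is associated with a change of between -2.2334 and -0.2926 minutes in marathon finish time.

(-2.2334, -0.2926)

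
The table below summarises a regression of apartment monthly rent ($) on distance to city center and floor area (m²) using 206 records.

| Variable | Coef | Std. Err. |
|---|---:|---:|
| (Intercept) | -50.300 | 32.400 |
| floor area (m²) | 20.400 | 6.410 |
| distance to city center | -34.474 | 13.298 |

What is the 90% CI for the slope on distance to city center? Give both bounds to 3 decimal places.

Read off: b = -34.474, SE = 13.298 for distance to city center.
df = n − k − 1 = 206 − 2 − 1 = 203.
t* = t_{0.05, 203} = 1.652394.
Margin = t* × SE = 1.652394 × 13.298 = 21.97354.
CI: -34.474 ± 21.97354 → (-56.448, -12.500).

(-56.448, -12.500)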